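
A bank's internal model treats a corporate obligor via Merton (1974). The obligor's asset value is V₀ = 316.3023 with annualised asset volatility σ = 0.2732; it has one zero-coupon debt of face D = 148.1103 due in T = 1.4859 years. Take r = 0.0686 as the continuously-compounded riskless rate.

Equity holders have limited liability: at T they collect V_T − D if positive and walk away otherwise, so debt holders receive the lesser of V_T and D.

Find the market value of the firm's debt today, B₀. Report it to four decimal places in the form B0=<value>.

B0=133.6528

d₁ = [ln(V₀/D) + (r + σ²/2)T] / (σ√T)
   = [ln(316.3023/148.1103) + (0.0686 + 0.5·0.2732²)·1.4859] / (0.2732·√1.4859)
   = [0.758741 + 0.157385] / 0.333024 = 2.750932
d₂ = d₁ − σ√T = 2.750932 − 0.333024 = 2.417908
N(d₁) = 0.997029,  N(d₂) = 0.992195,  e^(−rT) = 0.903090
E₀ = V₀·N(d₁) − D·e^(−rT)·N(d₂)
   = 316.3023·0.997029 − 148.1103·0.903090·0.992195 = 182.649472
B₀ = V₀ − E₀ = 316.3023 − 182.649472 = 133.652828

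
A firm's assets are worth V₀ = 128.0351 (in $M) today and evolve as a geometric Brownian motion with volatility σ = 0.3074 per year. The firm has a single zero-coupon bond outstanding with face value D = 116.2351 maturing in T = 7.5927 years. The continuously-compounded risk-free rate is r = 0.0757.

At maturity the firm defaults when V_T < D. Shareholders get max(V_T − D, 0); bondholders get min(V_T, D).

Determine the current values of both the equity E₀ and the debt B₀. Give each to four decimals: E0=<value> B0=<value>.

E0=71.5699 B0=56.4652

d₁ = [ln(V₀/D) + (r + σ²/2)T] / (σ√T)
   = [ln(128.0351/116.2351) + (0.0757 + 0.5·0.3074²)·7.5927] / (0.3074·√7.5927)
   = [0.096690 + 0.933503] / 0.847036 = 1.216232
d₂ = d₁ − σ√T = 1.216232 − 0.847036 = 0.369195
N(d₁) = 0.888052,  N(d₂) = 0.644009,  e^(−rT) = 0.562836
E₀ = V₀·N(d₁) − D·e^(−rT)·N(d₂)
   = 128.0351·0.888052 − 116.2351·0.562836·0.644009 = 71.569896
B₀ = V₀ − E₀ = 128.0351 − 71.569896 = 56.465204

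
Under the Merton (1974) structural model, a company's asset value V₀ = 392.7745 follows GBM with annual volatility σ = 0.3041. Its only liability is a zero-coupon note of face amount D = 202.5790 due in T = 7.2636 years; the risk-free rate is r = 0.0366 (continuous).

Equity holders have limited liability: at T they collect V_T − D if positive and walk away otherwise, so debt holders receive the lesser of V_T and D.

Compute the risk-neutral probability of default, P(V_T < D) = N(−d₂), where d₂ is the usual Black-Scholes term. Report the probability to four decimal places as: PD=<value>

PD=0.2350

d₁ = [ln(V₀/D) + (r + σ²/2)T] / (σ√T)
   = [ln(392.7745/202.5790) + (0.0366 + 0.5·0.3041²)·7.2636] / (0.3041·√7.2636)
   = [0.662106 + 0.601705] / 0.819582 = 1.542019
d₂ = d₁ − σ√T = 1.542019 − 0.819582 = 0.722437
risk-neutral PD = N(−d₂) = N(-0.722437) = 0.235013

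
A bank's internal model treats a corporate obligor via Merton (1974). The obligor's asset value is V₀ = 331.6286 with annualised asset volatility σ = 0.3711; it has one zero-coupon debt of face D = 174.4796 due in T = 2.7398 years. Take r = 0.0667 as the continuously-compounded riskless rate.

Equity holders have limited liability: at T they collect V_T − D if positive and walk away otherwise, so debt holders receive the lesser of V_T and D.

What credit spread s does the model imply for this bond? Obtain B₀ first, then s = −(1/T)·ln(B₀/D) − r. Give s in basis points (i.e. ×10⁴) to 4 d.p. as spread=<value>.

spread=138.6638

d₁ = [ln(V₀/D) + (r + σ²/2)T] / (σ√T)
   = [ln(331.6286/174.4796) + (0.0667 + 0.5·0.3711²)·2.7398] / (0.3711·√2.7398)
   = [0.642208 + 0.371401] / 0.614257 = 1.650137
d₂ = d₁ − σ√T = 1.650137 − 0.614257 = 1.035879
N(d₁) = 0.950542,  N(d₂) = 0.849871,  e^(−rT) = 0.832981
E₀ = V₀·N(d₁) − D·e^(−rT)·N(d₂)
   = 331.6286·0.950542 − 174.4796·0.832981·0.849871 = 191.708426
B₀ = V₀ − E₀ = 331.6286 − 191.708426 = 139.920174
spread = −(1/T)·ln(B₀/D) − r = −(1/2.7398)·ln(139.920174/174.4796) − 0.0667 = 0.01386638
in basis points: 0.01386638 × 10⁴ = 138.6638 bp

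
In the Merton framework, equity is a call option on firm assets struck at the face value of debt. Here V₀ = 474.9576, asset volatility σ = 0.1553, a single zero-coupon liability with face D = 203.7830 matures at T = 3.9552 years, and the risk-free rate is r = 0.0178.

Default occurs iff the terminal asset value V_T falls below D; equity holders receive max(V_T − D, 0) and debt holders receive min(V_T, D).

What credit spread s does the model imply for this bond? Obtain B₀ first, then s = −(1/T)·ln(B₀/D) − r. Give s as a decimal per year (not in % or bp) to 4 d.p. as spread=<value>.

spread=0.0001

d₁ = [ln(V₀/D) + (r + σ²/2)T] / (σ√T)
   = [ln(474.9576/203.7830) + (0.0178 + 0.5·0.1553²)·3.9552] / (0.1553·√3.9552)
   = [0.846170 + 0.118098] / 0.308856 = 3.122067
d₂ = d₁ − σ√T = 3.122067 − 0.308856 = 2.813211
N(d₁) = 0.999102,  N(d₂) = 0.997548,  e^(−rT) = 0.932019
E₀ = V₀·N(d₁) − D·e^(−rT)·N(d₂)
   = 474.9576·0.999102 − 203.7830·0.932019·0.997548 = 285.067381
B₀ = V₀ − E₀ = 474.9576 − 285.067381 = 189.890219
spread = −(1/T)·ln(B₀/D) − r = −(1/3.9552)·ln(189.890219/203.7830) − 0.0178 = 0.00005234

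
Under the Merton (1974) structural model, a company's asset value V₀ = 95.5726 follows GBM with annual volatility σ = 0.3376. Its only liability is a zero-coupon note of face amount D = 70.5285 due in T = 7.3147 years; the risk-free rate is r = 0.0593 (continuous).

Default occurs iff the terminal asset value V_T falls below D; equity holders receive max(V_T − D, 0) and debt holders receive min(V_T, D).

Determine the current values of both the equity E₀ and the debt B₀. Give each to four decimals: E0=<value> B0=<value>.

E0=56.5938 B0=38.9788

d₁ = [ln(V₀/D) + (r + σ²/2)T] / (σ√T)
   = [ln(95.5726/70.5285) + (0.0593 + 0.5·0.3376²)·7.3147] / (0.3376·√7.3147)
   = [0.303869 + 0.850604] / 0.913063 = 1.264396
d₂ = d₁ − σ√T = 1.264396 − 0.913063 = 0.351333
N(d₁) = 0.896956,  N(d₂) = 0.637331,  e^(−rT) = 0.648067
E₀ = V₀·N(d₁) − D·e^(−rT)·N(d₂)
   = 95.5726·0.896956 − 70.5285·0.648067·0.637331 = 56.593835
B₀ = V₀ − E₀ = 95.5726 − 56.593835 = 38.978765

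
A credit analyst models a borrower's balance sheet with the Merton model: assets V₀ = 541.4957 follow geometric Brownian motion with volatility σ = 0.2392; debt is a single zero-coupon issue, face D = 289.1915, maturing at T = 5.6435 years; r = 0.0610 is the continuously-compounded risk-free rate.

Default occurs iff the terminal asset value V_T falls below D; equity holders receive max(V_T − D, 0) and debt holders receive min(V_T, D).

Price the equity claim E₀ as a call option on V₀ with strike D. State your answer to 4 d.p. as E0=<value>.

d₁ = [ln(V₀/D) + (r + σ²/2)T] / (σ√T)
   = [ln(541.4957/289.1915) + (0.0610 + 0.5·0.2392²)·5.6435] / (0.2392·√5.6435)
   = [0.627246 + 0.505705] / 0.568245 = 1.993772
d₂ = d₁ − σ√T = 1.993772 − 0.568245 = 1.425527
N(d₁) = 0.976912,  N(d₂) = 0.922998,  e^(−rT) = 0.708749
E₀ = V₀·N(d₁) − D·e^(−rT)·N(d₂)
   = 541.4957·0.976912 − 289.1915·0.708749·0.922998 = 339.811873

E0=339.8119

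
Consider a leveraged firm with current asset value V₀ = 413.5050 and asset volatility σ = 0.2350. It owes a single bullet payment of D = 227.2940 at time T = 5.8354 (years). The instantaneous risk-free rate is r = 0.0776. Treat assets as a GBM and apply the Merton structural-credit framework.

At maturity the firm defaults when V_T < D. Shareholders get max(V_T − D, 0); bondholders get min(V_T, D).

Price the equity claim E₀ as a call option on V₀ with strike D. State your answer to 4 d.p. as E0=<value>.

d₁ = [ln(V₀/D) + (r + σ²/2)T] / (σ√T)
   = [ln(413.5050/227.2940) + (0.0776 + 0.5·0.2350²)·5.8354] / (0.2350·√5.8354)
   = [0.598425 + 0.613957] / 0.567679 = 2.135681
d₂ = d₁ − σ√T = 2.135681 − 0.567679 = 1.568002
N(d₁) = 0.983647,  N(d₂) = 0.941560,  e^(−rT) = 0.635828
E₀ = V₀·N(d₁) − D·e^(−rT)·N(d₂)
   = 413.5050·0.983647 − 227.2940·0.635828·0.941560 = 270.668960

E0=270.6690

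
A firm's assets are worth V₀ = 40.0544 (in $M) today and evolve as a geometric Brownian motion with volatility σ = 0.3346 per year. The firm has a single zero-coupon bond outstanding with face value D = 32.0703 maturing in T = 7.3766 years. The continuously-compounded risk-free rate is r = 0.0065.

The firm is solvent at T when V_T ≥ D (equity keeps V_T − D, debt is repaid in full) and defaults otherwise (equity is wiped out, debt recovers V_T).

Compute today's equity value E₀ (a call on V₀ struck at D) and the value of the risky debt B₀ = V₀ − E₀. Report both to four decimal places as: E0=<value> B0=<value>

E0=17.6207 B0=22.4337

d₁ = [ln(V₀/D) + (r + σ²/2)T] / (σ√T)
   = [ln(40.0544/32.0703) + (0.0065 + 0.5·0.3346²)·7.3766] / (0.3346·√7.3766)
   = [0.222308 + 0.460879] / 0.908770 = 0.751772
d₂ = d₁ − σ√T = 0.751772 − 0.908770 = -0.156998
N(d₁) = 0.773906,  N(d₂) = 0.437623,  e^(−rT) = 0.953183
E₀ = V₀·N(d₁) − D·e^(−rT)·N(d₂)
   = 40.0544·0.773906 − 32.0703·0.953183·0.437623 = 17.620688
B₀ = V₀ − E₀ = 40.0544 − 17.620688 = 22.433712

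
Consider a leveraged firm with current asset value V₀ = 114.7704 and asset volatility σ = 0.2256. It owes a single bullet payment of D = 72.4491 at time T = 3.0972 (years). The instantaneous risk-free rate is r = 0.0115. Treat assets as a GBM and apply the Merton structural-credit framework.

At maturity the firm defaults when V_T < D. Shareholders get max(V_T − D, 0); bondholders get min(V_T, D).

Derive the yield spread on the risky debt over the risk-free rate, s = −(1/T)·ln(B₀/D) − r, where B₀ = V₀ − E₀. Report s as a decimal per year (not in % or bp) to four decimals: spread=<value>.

d₁ = [ln(V₀/D) + (r + σ²/2)T] / (σ√T)
   = [ln(114.7704/72.4491) + (0.0115 + 0.5·0.2256²)·3.0972] / (0.2256·√3.0972)
   = [0.460049 + 0.114434] / 0.397030 = 1.446952
d₂ = d₁ − σ√T = 1.446952 − 0.397030 = 1.049921
N(d₁) = 0.926045,  N(d₂) = 0.853123,  e^(−rT) = 0.965009
E₀ = V₀·N(d₁) − D·e^(−rT)·N(d₂)
   = 114.7704·0.926045 − 72.4491·0.965009·0.853123 = 46.637266
B₀ = V₀ − E₀ = 114.7704 − 46.637266 = 68.133134
spread = −(1/T)·ln(B₀/D) − r = −(1/3.0972)·ln(68.133134/72.4491) − 0.0115 = 0.00833101

spread=0.0083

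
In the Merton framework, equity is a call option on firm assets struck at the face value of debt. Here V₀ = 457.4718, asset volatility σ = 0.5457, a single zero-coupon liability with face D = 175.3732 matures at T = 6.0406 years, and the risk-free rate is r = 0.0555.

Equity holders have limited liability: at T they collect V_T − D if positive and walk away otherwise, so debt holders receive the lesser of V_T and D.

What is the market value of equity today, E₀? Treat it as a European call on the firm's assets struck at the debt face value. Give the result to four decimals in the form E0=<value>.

E0=356.9284

d₁ = [ln(V₀/D) + (r + σ²/2)T] / (σ√T)
   = [ln(457.4718/175.3732) + (0.0555 + 0.5·0.5457²)·6.0406] / (0.5457·√6.0406)
   = [0.958799 + 1.234664] / 1.341201 = 1.635446
d₂ = d₁ − σ√T = 1.635446 − 1.341201 = 0.294245
N(d₁) = 0.949022,  N(d₂) = 0.615715,  e^(−rT) = 0.715157
E₀ = V₀·N(d₁) − D·e^(−rT)·N(d₂)
   = 457.4718·0.949022 − 175.3732·0.715157·0.615715 = 356.928380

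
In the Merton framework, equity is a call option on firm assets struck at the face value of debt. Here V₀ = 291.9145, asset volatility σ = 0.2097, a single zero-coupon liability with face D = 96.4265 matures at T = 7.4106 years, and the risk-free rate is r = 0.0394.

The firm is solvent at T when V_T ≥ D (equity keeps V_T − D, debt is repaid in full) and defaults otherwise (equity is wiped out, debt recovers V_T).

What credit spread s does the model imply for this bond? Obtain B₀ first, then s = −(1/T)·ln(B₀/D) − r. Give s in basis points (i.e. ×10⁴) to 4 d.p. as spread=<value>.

d₁ = [ln(V₀/D) + (r + σ²/2)T] / (σ√T)
   = [ln(291.9145/96.4265) + (0.0394 + 0.5·0.2097²)·7.4106] / (0.2097·√7.4106)
   = [1.107680 + 0.454915] / 0.570854 = 2.737293
d₂ = d₁ − σ√T = 2.737293 − 0.570854 = 2.166439
N(d₁) = 0.996903,  N(d₂) = 0.984861,  e^(−rT) = 0.746785
E₀ = V₀·N(d₁) − D·e^(−rT)·N(d₂)
   = 291.9145·0.996903 − 96.4265·0.746785·0.984861 = 220.090596
B₀ = V₀ − E₀ = 291.9145 − 220.090596 = 71.823904
spread = −(1/T)·ln(B₀/D) − r = −(1/7.4106)·ln(71.823904/96.4265) − 0.0394 = 0.00034897
in basis points: 0.00034897 × 10⁴ = 3.4897 bp

spread=3.4897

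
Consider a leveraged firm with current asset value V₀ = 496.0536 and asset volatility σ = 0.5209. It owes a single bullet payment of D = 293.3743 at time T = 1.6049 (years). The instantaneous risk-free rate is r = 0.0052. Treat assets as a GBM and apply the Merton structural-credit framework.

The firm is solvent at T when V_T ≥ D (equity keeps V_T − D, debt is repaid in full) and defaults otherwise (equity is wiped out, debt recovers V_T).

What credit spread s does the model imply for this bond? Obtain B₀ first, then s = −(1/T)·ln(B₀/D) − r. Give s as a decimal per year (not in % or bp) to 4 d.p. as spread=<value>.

spread=0.0648

d₁ = [ln(V₀/D) + (r + σ²/2)T] / (σ√T)
   = [ln(496.0536/293.3743) + (0.0052 + 0.5·0.5209²)·1.6049] / (0.5209·√1.6049)
   = [0.525235 + 0.226080] / 0.659900 = 1.138527
d₂ = d₁ − σ√T = 1.138527 − 0.659900 = 0.478627
N(d₁) = 0.872550,  N(d₂) = 0.683898,  e^(−rT) = 0.991689
E₀ = V₀·N(d₁) − D·e^(−rT)·N(d₂)
   = 496.0536·0.872550 − 293.3743·0.991689·0.683898 = 233.860839
B₀ = V₀ − E₀ = 496.0536 − 233.860839 = 262.192761
spread = −(1/T)·ln(B₀/D) − r = −(1/1.6049)·ln(262.192761/293.3743) − 0.0052 = 0.06481639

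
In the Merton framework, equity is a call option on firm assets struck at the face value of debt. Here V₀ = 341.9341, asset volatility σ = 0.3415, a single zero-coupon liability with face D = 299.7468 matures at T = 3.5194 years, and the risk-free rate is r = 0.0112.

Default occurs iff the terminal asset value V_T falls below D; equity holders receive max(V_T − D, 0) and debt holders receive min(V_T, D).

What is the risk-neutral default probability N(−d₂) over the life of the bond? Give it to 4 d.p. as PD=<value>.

PD=0.5212

d₁ = [ln(V₀/D) + (r + σ²/2)T] / (σ√T)
   = [ln(341.9341/299.7468) + (0.0112 + 0.5·0.3415²)·3.5194] / (0.3415·√3.5194)
   = [0.131680 + 0.244637] / 0.640656 = 0.587394
d₂ = d₁ − σ√T = 0.587394 − 0.640656 = -0.053263
risk-neutral PD = N(−d₂) = N(0.053263) = 0.521239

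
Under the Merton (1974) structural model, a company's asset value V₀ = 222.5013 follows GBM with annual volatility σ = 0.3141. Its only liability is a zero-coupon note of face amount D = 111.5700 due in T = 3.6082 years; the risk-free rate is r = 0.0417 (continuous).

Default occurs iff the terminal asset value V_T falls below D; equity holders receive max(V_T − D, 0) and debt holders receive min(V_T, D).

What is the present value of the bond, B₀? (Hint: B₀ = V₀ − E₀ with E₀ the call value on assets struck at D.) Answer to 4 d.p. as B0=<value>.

d₁ = [ln(V₀/D) + (r + σ²/2)T] / (σ√T)
   = [ln(222.5013/111.5700) + (0.0417 + 0.5·0.3141²)·3.6082] / (0.3141·√3.6082)
   = [0.690281 + 0.328452] / 0.596641 = 1.707447
d₂ = d₁ − σ√T = 1.707447 − 0.596641 = 1.110806
N(d₁) = 0.956130,  N(d₂) = 0.866674,  e^(−rT) = 0.860310
E₀ = V₀·N(d₁) − D·e^(−rT)·N(d₂)
   = 222.5013·0.956130 − 111.5700·0.860310·0.866674 = 129.552712
B₀ = V₀ − E₀ = 222.5013 − 129.552712 = 92.948588

B0=92.9486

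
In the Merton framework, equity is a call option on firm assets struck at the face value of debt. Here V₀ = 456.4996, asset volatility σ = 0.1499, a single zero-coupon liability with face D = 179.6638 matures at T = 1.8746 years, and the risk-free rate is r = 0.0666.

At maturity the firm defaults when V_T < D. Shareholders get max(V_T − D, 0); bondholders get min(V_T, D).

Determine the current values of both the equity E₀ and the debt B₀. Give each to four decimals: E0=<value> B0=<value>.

E0=297.9228 B0=158.5768

d₁ = [ln(V₀/D) + (r + σ²/2)T] / (σ√T)
   = [ln(456.4996/179.6638) + (0.0666 + 0.5·0.1499²)·1.8746] / (0.1499·√1.8746)
   = [0.932500 + 0.145910] / 0.205237 = 5.254458
d₂ = d₁ − σ√T = 5.254458 − 0.205237 = 5.049221
N(d₁) = 1.000000,  N(d₂) = 1.000000,  e^(−rT) = 0.882631
E₀ = V₀·N(d₁) − D·e^(−rT)·N(d₂)
   = 456.4996·1.000000 − 179.6638·0.882631·1.000000 = 297.922810
B₀ = V₀ − E₀ = 456.4996 − 297.922810 = 158.576790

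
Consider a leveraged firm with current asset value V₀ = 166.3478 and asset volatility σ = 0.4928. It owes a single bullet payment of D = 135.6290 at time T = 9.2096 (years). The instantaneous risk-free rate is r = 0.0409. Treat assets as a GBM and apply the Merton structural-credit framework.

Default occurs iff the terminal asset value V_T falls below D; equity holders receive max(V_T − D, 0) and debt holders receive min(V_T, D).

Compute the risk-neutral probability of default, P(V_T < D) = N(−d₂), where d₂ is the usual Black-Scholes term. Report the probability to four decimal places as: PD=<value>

PD=0.6403

d₁ = [ln(V₀/D) + (r + σ²/2)T] / (σ√T)
   = [ln(166.3478/135.6290) + (0.0409 + 0.5·0.4928²)·9.2096] / (0.4928·√9.2096)
   = [0.204158 + 1.494957] / 1.495516 = 1.136139
d₂ = d₁ − σ√T = 1.136139 − 1.495516 = -0.359377
risk-neutral PD = N(−d₂) = N(0.359377) = 0.640343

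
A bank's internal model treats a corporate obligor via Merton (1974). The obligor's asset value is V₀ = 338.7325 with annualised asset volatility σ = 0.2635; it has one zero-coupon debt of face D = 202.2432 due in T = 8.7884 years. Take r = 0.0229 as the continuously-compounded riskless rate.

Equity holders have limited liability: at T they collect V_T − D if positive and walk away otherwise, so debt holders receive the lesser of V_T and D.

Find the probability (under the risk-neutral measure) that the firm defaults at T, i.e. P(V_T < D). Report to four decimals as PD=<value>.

PD=0.2990

d₁ = [ln(V₀/D) + (r + σ²/2)T] / (σ√T)
   = [ln(338.7325/202.2432) + (0.0229 + 0.5·0.2635²)·8.7884] / (0.2635·√8.7884)
   = [0.515740 + 0.506354] / 0.781152 = 1.308444
d₂ = d₁ − σ√T = 1.308444 − 0.781152 = 0.527292
risk-neutral PD = N(−d₂) = N(-0.527292) = 0.298996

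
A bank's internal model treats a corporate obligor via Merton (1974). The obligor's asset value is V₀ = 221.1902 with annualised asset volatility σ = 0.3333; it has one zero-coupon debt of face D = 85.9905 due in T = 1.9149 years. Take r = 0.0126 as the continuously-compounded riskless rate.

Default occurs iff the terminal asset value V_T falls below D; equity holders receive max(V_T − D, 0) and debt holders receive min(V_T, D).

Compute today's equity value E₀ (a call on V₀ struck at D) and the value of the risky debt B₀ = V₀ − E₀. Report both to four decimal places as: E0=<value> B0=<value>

d₁ = [ln(V₀/D) + (r + σ²/2)T] / (σ√T)
   = [ln(221.1902/85.9905) + (0.0126 + 0.5·0.3333²)·1.9149] / (0.3333·√1.9149)
   = [0.944786 + 0.130490] / 0.461220 = 2.331372
d₂ = d₁ − σ√T = 2.331372 − 0.461220 = 1.870152
N(d₁) = 0.990133,  N(d₂) = 0.969269,  e^(−rT) = 0.976161
E₀ = V₀·N(d₁) − D·e^(−rT)·N(d₂)
   = 221.1902·0.990133 − 85.9905·0.976161·0.969269 = 137.646780
B₀ = V₀ − E₀ = 221.1902 − 137.646780 = 83.543420

E0=137.6468 B0=83.5434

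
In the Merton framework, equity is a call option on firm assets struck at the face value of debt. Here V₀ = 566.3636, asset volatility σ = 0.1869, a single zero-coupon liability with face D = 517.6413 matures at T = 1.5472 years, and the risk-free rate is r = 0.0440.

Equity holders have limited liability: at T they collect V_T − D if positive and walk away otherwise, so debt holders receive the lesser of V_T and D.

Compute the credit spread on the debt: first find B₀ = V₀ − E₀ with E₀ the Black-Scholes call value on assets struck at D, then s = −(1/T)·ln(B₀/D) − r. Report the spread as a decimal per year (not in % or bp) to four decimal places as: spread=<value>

spread=0.0244

d₁ = [ln(V₀/D) + (r + σ²/2)T] / (σ√T)
   = [ln(566.3636/517.6413) + (0.0440 + 0.5·0.1869²)·1.5472] / (0.1869·√1.5472)
   = [0.089954 + 0.095100] / 0.232478 = 0.796004
d₂ = d₁ − σ√T = 0.796004 − 0.232478 = 0.563525
N(d₁) = 0.786985,  N(d₂) = 0.713461,  e^(−rT) = 0.934189
E₀ = V₀·N(d₁) − D·e^(−rT)·N(d₂)
   = 566.3636·0.786985 − 517.6413·0.934189·0.713461 = 100.707834
B₀ = V₀ − E₀ = 566.3636 − 100.707834 = 465.655766
spread = −(1/T)·ln(B₀/D) − r = −(1/1.5472)·ln(465.655766/517.6413) − 0.0440 = 0.02440478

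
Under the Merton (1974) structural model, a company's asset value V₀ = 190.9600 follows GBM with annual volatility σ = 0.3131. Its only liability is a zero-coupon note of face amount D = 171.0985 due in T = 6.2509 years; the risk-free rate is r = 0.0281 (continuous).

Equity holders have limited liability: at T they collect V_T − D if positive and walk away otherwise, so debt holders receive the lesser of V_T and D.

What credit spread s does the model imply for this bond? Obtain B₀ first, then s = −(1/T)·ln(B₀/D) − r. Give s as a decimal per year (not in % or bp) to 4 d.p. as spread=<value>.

spread=0.0380

d₁ = [ln(V₀/D) + (r + σ²/2)T] / (σ√T)
   = [ln(190.9600/171.0985) + (0.0281 + 0.5·0.3131²)·6.2509] / (0.3131·√6.2509)
   = [0.109825 + 0.482043] / 0.782806 = 0.756085
d₂ = d₁ − σ√T = 0.756085 − 0.782806 = -0.026722
N(d₁) = 0.775201,  N(d₂) = 0.489341,  e^(−rT) = 0.838911
E₀ = V₀·N(d₁) − D·e^(−rT)·N(d₂)
   = 190.9600·0.775201 − 171.0985·0.838911·0.489341 = 77.794084
B₀ = V₀ − E₀ = 190.9600 − 77.794084 = 113.165916
spread = −(1/T)·ln(B₀/D) − r = −(1/6.2509)·ln(113.165916/171.0985) − 0.0281 = 0.03803198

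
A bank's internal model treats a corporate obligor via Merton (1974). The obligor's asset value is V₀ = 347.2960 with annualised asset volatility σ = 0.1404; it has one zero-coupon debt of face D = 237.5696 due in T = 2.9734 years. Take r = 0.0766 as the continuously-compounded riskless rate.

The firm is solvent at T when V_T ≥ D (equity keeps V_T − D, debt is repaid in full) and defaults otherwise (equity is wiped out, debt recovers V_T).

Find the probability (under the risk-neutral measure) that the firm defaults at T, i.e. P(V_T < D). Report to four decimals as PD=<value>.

PD=0.0085

d₁ = [ln(V₀/D) + (r + σ²/2)T] / (σ√T)
   = [ln(347.2960/237.5696) + (0.0766 + 0.5·0.1404²)·2.9734] / (0.1404·√2.9734)
   = [0.379717 + 0.257069] / 0.242099 = 2.630264
d₂ = d₁ − σ√T = 2.630264 − 0.242099 = 2.388164
risk-neutral PD = N(−d₂) = N(-2.388164) = 0.008466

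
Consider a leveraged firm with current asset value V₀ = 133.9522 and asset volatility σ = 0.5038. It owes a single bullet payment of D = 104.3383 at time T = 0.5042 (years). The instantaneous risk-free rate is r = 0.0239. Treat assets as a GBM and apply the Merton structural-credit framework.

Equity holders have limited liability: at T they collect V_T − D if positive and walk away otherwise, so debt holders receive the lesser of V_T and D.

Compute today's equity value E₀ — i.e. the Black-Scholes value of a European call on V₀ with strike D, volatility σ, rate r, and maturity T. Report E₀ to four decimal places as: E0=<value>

d₁ = [ln(V₀/D) + (r + σ²/2)T] / (σ√T)
   = [ln(133.9522/104.3383) + (0.0239 + 0.5·0.5038²)·0.5042] / (0.5038·√0.5042)
   = [0.249845 + 0.076037] / 0.357733 = 0.910962
d₂ = d₁ − σ√T = 0.910962 − 0.357733 = 0.553228
N(d₁) = 0.818842,  N(d₂) = 0.709946,  e^(−rT) = 0.988022
E₀ = V₀·N(d₁) − D·e^(−rT)·N(d₂)
   = 133.9522·0.818842 − 104.3383·0.988022·0.709946 = 36.498384

E0=36.4984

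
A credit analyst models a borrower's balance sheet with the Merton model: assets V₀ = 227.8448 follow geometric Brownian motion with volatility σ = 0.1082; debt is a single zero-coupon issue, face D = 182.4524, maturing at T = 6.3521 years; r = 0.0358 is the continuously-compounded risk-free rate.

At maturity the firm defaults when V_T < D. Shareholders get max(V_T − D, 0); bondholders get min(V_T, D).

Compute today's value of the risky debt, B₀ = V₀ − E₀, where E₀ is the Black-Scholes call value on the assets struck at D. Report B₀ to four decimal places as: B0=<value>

B0=144.3208

d₁ = [ln(V₀/D) + (r + σ²/2)T] / (σ√T)
   = [ln(227.8448/182.4524) + (0.0358 + 0.5·0.1082²)·6.3521] / (0.1082·√6.3521)
   = [0.222175 + 0.264588] / 0.272700 = 1.784974
d₂ = d₁ − σ√T = 1.784974 − 0.272700 = 1.512274
N(d₁) = 0.962867,  N(d₂) = 0.934768,  e^(−rT) = 0.796598
E₀ = V₀·N(d₁) − D·e^(−rT)·N(d₂)
   = 227.8448·0.962867 − 182.4524·0.796598·0.934768 = 83.524003
B₀ = V₀ − E₀ = 227.8448 − 83.524003 = 144.320797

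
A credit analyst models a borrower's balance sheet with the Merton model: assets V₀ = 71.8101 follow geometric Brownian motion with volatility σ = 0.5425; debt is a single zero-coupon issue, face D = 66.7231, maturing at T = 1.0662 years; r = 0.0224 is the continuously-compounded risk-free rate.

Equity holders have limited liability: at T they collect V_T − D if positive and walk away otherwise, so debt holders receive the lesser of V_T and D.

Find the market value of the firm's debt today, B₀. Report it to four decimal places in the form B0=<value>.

d₁ = [ln(V₀/D) + (r + σ²/2)T] / (σ√T)
   = [ln(71.8101/66.7231) + (0.0224 + 0.5·0.5425²)·1.0662] / (0.5425·√1.0662)
   = [0.073474 + 0.180778] / 0.560169 = 0.453883
d₂ = d₁ − σ√T = 0.453883 − 0.560169 = -0.106286
N(d₁) = 0.675044,  N(d₂) = 0.457678,  e^(−rT) = 0.976400
E₀ = V₀·N(d₁) − D·e^(−rT)·N(d₂)
   = 71.8101·0.675044 − 66.7231·0.976400·0.457678 = 18.657951
B₀ = V₀ − E₀ = 71.8101 − 18.657951 = 53.152149

B0=53.1521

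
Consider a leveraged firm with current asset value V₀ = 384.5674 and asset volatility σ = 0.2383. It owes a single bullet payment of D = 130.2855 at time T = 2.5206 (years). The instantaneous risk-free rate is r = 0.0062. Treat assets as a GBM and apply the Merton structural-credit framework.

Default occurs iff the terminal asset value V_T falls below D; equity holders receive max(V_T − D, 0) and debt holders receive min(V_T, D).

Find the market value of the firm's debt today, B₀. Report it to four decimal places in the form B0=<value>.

d₁ = [ln(V₀/D) + (r + σ²/2)T] / (σ√T)
   = [ln(384.5674/130.2855) + (0.0062 + 0.5·0.2383²)·2.5206] / (0.2383·√2.5206)
   = [1.082391 + 0.087196] / 0.378335 = 3.091410
d₂ = d₁ − σ√T = 3.091410 − 0.378335 = 2.713075
N(d₁) = 0.999004,  N(d₂) = 0.996667,  e^(−rT) = 0.984494
E₀ = V₀·N(d₁) − D·e^(−rT)·N(d₂)
   = 384.5674·0.999004 − 130.2855·0.984494·0.996667 = 256.346614
B₀ = V₀ − E₀ = 384.5674 − 256.346614 = 128.220786

B0=128.2208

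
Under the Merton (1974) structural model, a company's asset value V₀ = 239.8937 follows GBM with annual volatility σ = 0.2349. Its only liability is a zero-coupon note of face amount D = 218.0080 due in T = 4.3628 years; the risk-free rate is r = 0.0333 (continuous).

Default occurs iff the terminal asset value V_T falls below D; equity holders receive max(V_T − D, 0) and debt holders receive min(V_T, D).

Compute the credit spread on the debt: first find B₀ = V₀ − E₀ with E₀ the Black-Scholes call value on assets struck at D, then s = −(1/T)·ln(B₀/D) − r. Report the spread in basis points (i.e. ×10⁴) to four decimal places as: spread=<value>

d₁ = [ln(V₀/D) + (r + σ²/2)T] / (σ√T)
   = [ln(239.8937/218.0080) + (0.0333 + 0.5·0.2349²)·4.3628] / (0.2349·√4.3628)
   = [0.095664 + 0.265647] / 0.490643 = 0.736402
d₂ = d₁ − σ√T = 0.736402 − 0.490643 = 0.245759
N(d₁) = 0.769257,  N(d₂) = 0.597066,  e^(−rT) = 0.864779
E₀ = V₀·N(d₁) − D·e^(−rT)·N(d₂)
   = 239.8937·0.769257 − 218.0080·0.864779·0.597066 = 71.975871
B₀ = V₀ − E₀ = 239.8937 − 71.975871 = 167.917829
spread = −(1/T)·ln(B₀/D) − r = −(1/4.3628)·ln(167.917829/218.0080) − 0.0333 = 0.02653703
in basis points: 0.02653703 × 10⁴ = 265.3703 bp

spread=265.3703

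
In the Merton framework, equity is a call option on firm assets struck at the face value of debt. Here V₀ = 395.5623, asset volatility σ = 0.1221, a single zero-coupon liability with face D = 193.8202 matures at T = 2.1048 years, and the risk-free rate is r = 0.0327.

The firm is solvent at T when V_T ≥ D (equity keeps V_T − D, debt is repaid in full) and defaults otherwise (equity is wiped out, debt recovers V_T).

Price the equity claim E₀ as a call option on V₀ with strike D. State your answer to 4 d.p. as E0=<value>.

E0=214.6335

d₁ = [ln(V₀/D) + (r + σ²/2)T] / (σ√T)
   = [ln(395.5623/193.8202) + (0.0327 + 0.5·0.1221²)·2.1048] / (0.1221·√2.1048)
   = [0.713377 + 0.084517] / 0.177142 = 4.504267
d₂ = d₁ − σ√T = 4.504267 − 0.177142 = 4.327125
N(d₁) = 0.999997,  N(d₂) = 0.999992,  e^(−rT) = 0.933488
E₀ = V₀·N(d₁) − D·e^(−rT)·N(d₂)
   = 395.5623·0.999997 − 193.8202·0.933488·0.999992 = 214.633480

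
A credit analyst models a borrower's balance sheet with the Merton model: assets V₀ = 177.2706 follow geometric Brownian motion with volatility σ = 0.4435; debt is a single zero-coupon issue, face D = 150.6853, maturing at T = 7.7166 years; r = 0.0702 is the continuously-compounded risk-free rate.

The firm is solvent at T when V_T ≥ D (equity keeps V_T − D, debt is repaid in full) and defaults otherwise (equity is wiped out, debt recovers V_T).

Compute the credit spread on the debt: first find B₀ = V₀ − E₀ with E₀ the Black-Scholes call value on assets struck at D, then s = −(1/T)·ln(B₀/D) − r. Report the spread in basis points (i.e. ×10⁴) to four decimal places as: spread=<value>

d₁ = [ln(V₀/D) + (r + σ²/2)T] / (σ√T)
   = [ln(177.2706/150.6853) + (0.0702 + 0.5·0.4435²)·7.7166] / (0.4435·√7.7166)
   = [0.162484 + 1.300603] / 1.231988 = 1.187582
d₂ = d₁ − σ√T = 1.187582 − 1.231988 = -0.044407
N(d₁) = 0.882501,  N(d₂) = 0.482290,  e^(−rT) = 0.581755
E₀ = V₀·N(d₁) − D·e^(−rT)·N(d₂)
   = 177.2706·0.882501 − 150.6853·0.581755·0.482290 = 114.162955
B₀ = V₀ − E₀ = 177.2706 − 114.162955 = 63.107645
spread = −(1/T)·ln(B₀/D) − r = −(1/7.7166)·ln(63.107645/150.6853) − 0.0702 = 0.04258952
in basis points: 0.04258952 × 10⁴ = 425.8952 bp

spread=425.8952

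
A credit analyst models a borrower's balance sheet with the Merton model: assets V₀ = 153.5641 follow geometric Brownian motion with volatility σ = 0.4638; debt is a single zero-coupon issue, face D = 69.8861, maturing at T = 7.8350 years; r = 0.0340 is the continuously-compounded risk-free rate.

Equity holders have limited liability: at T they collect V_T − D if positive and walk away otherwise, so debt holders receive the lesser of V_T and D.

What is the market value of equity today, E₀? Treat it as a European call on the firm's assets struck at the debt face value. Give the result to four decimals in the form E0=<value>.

E0=112.2734

d₁ = [ln(V₀/D) + (r + σ²/2)T] / (σ√T)
   = [ln(153.5641/69.8861) + (0.0340 + 0.5·0.4638²)·7.8350] / (0.4638·√7.8350)
   = [0.787251 + 1.109085] / 1.298226 = 1.460714
d₂ = d₁ − σ√T = 1.460714 − 1.298226 = 0.162488
N(d₁) = 0.927953,  N(d₂) = 0.564539,  e^(−rT) = 0.766140
E₀ = V₀·N(d₁) − D·e^(−rT)·N(d₂)
   = 153.5641·0.927953 − 69.8861·0.766140·0.564539 = 112.273396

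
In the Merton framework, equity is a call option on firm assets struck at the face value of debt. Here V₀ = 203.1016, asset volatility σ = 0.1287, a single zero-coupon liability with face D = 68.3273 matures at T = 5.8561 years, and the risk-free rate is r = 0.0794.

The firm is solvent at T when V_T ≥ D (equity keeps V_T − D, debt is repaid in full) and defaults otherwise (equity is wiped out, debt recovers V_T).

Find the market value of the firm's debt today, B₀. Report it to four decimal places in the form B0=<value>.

B0=42.9199

d₁ = [ln(V₀/D) + (r + σ²/2)T] / (σ√T)
   = [ln(203.1016/68.3273) + (0.0794 + 0.5·0.1287²)·5.8561] / (0.1287·√5.8561)
   = [1.089397 + 0.513474] / 0.311446 = 5.146544
d₂ = d₁ − σ√T = 5.146544 − 0.311446 = 4.835098
N(d₁) = 1.000000,  N(d₂) = 0.999999,  e^(−rT) = 0.628151
E₀ = V₀·N(d₁) − D·e^(−rT)·N(d₂)
   = 203.1016·1.000000 − 68.3273·0.628151·0.999999 = 160.181725
B₀ = V₀ − E₀ = 203.1016 − 160.181725 = 42.919875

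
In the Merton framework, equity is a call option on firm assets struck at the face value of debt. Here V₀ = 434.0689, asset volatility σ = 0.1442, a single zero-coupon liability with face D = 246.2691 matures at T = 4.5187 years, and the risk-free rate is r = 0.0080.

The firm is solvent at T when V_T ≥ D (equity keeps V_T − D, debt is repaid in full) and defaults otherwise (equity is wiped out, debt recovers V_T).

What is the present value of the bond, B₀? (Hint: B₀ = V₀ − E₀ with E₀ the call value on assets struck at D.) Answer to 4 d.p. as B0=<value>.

d₁ = [ln(V₀/D) + (r + σ²/2)T] / (σ√T)
   = [ln(434.0689/246.2691) + (0.0080 + 0.5·0.1442²)·4.5187] / (0.1442·√4.5187)
   = [0.566778 + 0.083130] / 0.306529 = 2.120215
d₂ = d₁ − σ√T = 2.120215 − 0.306529 = 1.813686
N(d₁) = 0.983006,  N(d₂) = 0.965137,  e^(−rT) = 0.964496
E₀ = V₀·N(d₁) − D·e^(−rT)·N(d₂)
   = 434.0689·0.983006 − 246.2691·0.964496·0.965137 = 197.447660
B₀ = V₀ − E₀ = 434.0689 − 197.447660 = 236.621240

B0=236.6212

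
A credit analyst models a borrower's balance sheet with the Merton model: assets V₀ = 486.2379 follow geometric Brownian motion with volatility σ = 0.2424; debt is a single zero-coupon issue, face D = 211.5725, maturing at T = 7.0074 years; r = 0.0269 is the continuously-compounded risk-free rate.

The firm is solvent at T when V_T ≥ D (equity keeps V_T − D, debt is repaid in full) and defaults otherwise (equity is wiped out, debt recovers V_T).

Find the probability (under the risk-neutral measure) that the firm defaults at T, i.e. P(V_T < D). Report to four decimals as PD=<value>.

PD=0.1021

d₁ = [ln(V₀/D) + (r + σ²/2)T] / (σ√T)
   = [ln(486.2379/211.5725) + (0.0269 + 0.5·0.2424²)·7.0074] / (0.2424·√7.0074)
   = [0.832130 + 0.394369] / 0.641669 = 1.911420
d₂ = d₁ − σ√T = 1.911420 − 0.641669 = 1.269751
risk-neutral PD = N(−d₂) = N(-1.269751) = 0.102087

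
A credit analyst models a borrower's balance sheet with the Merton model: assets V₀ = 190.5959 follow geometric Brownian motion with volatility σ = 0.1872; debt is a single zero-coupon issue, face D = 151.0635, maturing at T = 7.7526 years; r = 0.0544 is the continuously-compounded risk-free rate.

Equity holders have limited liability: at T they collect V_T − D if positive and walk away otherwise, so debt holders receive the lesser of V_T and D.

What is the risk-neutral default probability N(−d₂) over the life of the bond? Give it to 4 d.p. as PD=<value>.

PD=0.1600

d₁ = [ln(V₀/D) + (r + σ²/2)T] / (σ√T)
   = [ln(190.5959/151.0635) + (0.0544 + 0.5·0.1872²)·7.7526] / (0.1872·√7.7526)
   = [0.232455 + 0.557582] / 0.521230 = 1.515716
d₂ = d₁ − σ√T = 1.515716 − 0.521230 = 0.994486
risk-neutral PD = N(−d₂) = N(-0.994486) = 0.159993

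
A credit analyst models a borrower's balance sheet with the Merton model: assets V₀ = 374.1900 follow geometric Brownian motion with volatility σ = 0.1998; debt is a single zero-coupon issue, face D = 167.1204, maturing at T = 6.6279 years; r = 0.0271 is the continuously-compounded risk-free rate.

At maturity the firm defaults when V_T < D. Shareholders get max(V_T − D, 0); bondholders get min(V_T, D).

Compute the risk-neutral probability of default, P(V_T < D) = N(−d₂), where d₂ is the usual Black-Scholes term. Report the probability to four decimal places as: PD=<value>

PD=0.0486

d₁ = [ln(V₀/D) + (r + σ²/2)T] / (σ√T)
   = [ln(374.1900/167.1204) + (0.0271 + 0.5·0.1998²)·6.6279] / (0.1998·√6.6279)
   = [0.806049 + 0.311909] / 0.514379 = 2.173412
d₂ = d₁ − σ√T = 2.173412 − 0.514379 = 1.659033
risk-neutral PD = N(−d₂) = N(-1.659033) = 0.048555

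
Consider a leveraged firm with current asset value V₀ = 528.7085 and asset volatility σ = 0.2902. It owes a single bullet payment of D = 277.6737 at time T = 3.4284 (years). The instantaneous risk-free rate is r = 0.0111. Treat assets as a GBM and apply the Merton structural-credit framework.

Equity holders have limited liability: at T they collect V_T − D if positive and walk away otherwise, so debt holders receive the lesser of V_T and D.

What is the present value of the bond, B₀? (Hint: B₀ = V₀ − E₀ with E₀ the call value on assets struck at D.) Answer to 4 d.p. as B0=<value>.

B0=257.7318

d₁ = [ln(V₀/D) + (r + σ²/2)T] / (σ√T)
   = [ln(528.7085/277.6737) + (0.0111 + 0.5·0.2902²)·3.4284] / (0.2902·√3.4284)
   = [0.643991 + 0.182418] / 0.537333 = 1.537984
d₂ = d₁ − σ√T = 1.537984 − 0.537333 = 1.000652
N(d₁) = 0.937974,  N(d₂) = 0.841502,  e^(−rT) = 0.962660
E₀ = V₀·N(d₁) − D·e^(−rT)·N(d₂)
   = 528.7085·0.937974 − 277.6737·0.962660·0.841502 = 270.976657
B₀ = V₀ − E₀ = 528.7085 − 270.976657 = 257.731843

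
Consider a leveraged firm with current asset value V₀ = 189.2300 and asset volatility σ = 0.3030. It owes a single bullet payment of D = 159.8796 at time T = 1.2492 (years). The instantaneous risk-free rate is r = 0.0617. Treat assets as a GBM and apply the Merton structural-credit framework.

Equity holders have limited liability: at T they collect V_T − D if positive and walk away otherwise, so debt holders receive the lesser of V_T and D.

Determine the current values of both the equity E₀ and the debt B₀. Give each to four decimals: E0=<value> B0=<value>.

E0=48.9042 B0=140.3258

d₁ = [ln(V₀/D) + (r + σ²/2)T] / (σ√T)
   = [ln(189.2300/159.8796) + (0.0617 + 0.5·0.3030²)·1.2492] / (0.3030·√1.2492)
   = [0.168542 + 0.134420] / 0.338656 = 0.894600
d₂ = d₁ − σ√T = 0.894600 − 0.338656 = 0.555945
N(d₁) = 0.814500,  N(d₂) = 0.710876,  e^(−rT) = 0.925820
E₀ = V₀·N(d₁) − D·e^(−rT)·N(d₂)
   = 189.2300·0.814500 − 159.8796·0.925820·0.710876 = 48.904169
B₀ = V₀ − E₀ = 189.2300 − 48.904169 = 140.325831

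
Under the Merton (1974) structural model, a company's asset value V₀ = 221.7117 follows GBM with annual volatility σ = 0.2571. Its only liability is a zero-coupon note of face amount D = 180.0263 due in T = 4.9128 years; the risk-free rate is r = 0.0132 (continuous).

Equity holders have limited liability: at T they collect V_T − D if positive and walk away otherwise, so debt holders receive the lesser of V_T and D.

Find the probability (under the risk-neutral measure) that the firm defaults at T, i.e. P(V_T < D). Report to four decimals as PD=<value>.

PD=0.4229

d₁ = [ln(V₀/D) + (r + σ²/2)T] / (σ√T)
   = [ln(221.7117/180.0263) + (0.0132 + 0.5·0.2571²)·4.9128] / (0.2571·√4.9128)
   = [0.208275 + 0.227218] / 0.569858 = 0.764213
d₂ = d₁ − σ√T = 0.764213 − 0.569858 = 0.194355
risk-neutral PD = N(−d₂) = N(-0.194355) = 0.422949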